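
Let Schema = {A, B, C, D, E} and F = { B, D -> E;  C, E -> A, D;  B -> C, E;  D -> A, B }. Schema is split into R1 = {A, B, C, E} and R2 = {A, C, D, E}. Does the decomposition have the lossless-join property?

Yes

Common attributes: R1 ∩ R2 = {A, C, E}.
Closure of {A, C, E}: C, E → A, D applies, adding D; D → A, B applies, adding B. So (A, C, E)⁺ = {A, B, C, D, E}.
This closure contains every attribute of R1, so R1 ∩ R2 → R1. The join is lossless.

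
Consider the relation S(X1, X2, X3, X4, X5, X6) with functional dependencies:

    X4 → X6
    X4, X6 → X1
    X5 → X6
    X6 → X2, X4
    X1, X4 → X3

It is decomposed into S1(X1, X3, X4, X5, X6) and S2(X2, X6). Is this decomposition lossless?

Yes

Common attributes: S1 ∩ S2 = {X6}.
Closure of {X6}: X6 → X2, X4 applies, adding X2, X4; X4, X6 → X1 applies, adding X1; X1, X4 → X3 applies, adding X3. So (X6)⁺ = {X1, X2, X3, X4, X6}.
This closure contains every attribute of S2, so S1 ∩ S2 → S2. The join is lossless.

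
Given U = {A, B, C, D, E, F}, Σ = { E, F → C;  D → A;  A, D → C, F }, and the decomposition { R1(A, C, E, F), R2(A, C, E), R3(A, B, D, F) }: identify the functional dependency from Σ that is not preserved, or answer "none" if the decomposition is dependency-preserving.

A, D → C, F

Check A, D → C, F: no single fragment contains all of {A, C, D, F}, and the restricted closure of {A, D} across the fragments never reaches {C, F}.
E, F → C is preserved.
D → A is preserved.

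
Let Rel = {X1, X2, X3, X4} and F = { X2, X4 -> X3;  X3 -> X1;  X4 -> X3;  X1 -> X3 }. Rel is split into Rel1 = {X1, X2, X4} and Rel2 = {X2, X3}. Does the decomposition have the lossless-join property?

Common attributes: Rel1 ∩ Rel2 = {X2}.
No dependency enlarges {X2}, so (X2)⁺ = {X2}.
The closure contains neither all of Rel1 = {X1, X2, X4} nor all of Rel2 = {X2, X3}, so the common attributes are not a superkey of either fragment. The join is lossy.

No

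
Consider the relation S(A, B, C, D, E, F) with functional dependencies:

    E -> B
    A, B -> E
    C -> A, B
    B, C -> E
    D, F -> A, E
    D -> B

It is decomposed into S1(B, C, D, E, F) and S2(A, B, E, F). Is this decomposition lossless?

Common attributes: S1 ∩ S2 = {B, E, F}.
No dependency enlarges {B, E, F}, so (B, E, F)⁺ = {B, E, F}.
The closure contains neither all of S1 = {B, C, D, E, F} nor all of S2 = {A, B, E, F}, so the common attributes are not a superkey of either fragment. The join is lossy.

No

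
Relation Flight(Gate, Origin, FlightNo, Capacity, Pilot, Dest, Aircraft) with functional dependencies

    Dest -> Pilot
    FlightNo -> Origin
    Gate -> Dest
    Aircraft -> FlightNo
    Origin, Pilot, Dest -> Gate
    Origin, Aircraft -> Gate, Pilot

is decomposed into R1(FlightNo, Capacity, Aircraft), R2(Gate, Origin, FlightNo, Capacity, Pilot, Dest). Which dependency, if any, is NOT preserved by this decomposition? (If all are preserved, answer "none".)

Check Origin, Aircraft → Gate, Pilot: no single fragment contains all of {Gate, Origin, Pilot, Aircraft}, and the restricted closure of {Origin, Aircraft} across the fragments never reaches {Gate, Pilot}.
Dest → Pilot is preserved.
FlightNo → Origin is preserved.
Gate → Dest is preserved.
Aircraft → FlightNo is preserved.
Origin, Pilot, Dest → Gate is preserved.

Origin, Aircraft -> Gate, Pilot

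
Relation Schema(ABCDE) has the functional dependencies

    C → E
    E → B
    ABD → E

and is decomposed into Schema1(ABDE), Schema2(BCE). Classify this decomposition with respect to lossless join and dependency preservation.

lossy but dependency-preserving

Lossless test: (BE)⁺ = {BE}, which is a superkey of neither fragment — lossy.
Dependency preservation: every FD's attributes lie within a single fragment, so each can be enforced locally — preserved.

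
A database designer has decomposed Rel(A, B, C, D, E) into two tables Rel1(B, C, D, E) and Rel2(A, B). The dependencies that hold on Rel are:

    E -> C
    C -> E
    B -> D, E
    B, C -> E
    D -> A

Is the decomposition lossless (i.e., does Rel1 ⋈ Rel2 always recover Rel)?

Common attributes: Rel1 ∩ Rel2 = {B}.
Closure of {B}: B → D, E applies, adding D, E; D → A applies, adding A; E → C applies, adding C. So (B)⁺ = {A, B, C, D, E}.
This closure contains every attribute of Rel1, so Rel1 ∩ Rel2 → Rel1. The join is lossless.

Yes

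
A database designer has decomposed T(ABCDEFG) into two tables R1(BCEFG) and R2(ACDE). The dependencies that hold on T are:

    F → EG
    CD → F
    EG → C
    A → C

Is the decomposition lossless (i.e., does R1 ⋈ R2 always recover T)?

Common attributes: R1 ∩ R2 = {CE}.
No dependency enlarges {CE}, so (CE)⁺ = {CE}.
The closure contains neither all of R1 = {BCEFG} nor all of R2 = {ACDE}, so the common attributes are not a superkey of either fragment. The join is lossy.

No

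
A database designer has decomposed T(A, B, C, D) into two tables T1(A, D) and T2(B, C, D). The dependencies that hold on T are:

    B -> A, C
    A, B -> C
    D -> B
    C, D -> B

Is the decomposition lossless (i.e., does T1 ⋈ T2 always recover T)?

Common attributes: T1 ∩ T2 = {D}.
Closure of {D}: D → B applies, adding B; B → A, C applies, adding A, C. So (D)⁺ = {A, B, C, D}.
This closure contains every attribute of T1, so T1 ∩ T2 → T1. The join is lossless.

Yes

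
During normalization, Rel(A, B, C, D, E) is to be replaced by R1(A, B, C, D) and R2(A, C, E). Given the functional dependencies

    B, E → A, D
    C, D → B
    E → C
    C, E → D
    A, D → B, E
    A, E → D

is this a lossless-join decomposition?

No

Common attributes: R1 ∩ R2 = {A, C}.
No dependency enlarges {A, C}, so (A, C)⁺ = {A, C}.
The closure contains neither all of R1 = {A, B, C, D} nor all of R2 = {A, C, E}, so the common attributes are not a superkey of either fragment. The join is lossy.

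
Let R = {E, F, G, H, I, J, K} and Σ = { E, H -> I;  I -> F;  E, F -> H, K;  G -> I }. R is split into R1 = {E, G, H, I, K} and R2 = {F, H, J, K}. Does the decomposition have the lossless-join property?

Common attributes: R1 ∩ R2 = {H, K}.
No dependency enlarges {H, K}, so (H, K)⁺ = {H, K}.
The closure contains neither all of R1 = {E, G, H, I, K} nor all of R2 = {F, H, J, K}, so the common attributes are not a superkey of either fragment. The join is lossy.

No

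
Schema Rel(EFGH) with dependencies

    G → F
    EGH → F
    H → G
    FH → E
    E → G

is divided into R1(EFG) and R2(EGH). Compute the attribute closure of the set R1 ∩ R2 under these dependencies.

EFG

R1 ∩ R2 = {EG}.
G → F applies, adding F
Closure: {EFG}.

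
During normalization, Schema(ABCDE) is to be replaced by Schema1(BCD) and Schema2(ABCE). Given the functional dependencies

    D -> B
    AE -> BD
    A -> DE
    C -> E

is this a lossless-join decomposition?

No

Common attributes: Schema1 ∩ Schema2 = {BC}.
Closure of {BC}: C → E applies, adding E. So (BC)⁺ = {BCE}.
The closure contains neither all of Schema1 = {BCD} nor all of Schema2 = {ABCE}, so the common attributes are not a superkey of either fragment. The join is lossy.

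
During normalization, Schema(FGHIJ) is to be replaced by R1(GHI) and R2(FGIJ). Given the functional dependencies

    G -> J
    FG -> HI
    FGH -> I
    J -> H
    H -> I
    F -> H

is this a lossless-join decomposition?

Yes

Common attributes: R1 ∩ R2 = {GI}.
Closure of {GI}: G → J applies, adding J; J → H applies, adding H. So (GI)⁺ = {GHIJ}.
This closure contains every attribute of R1, so R1 ∩ R2 → R1. The join is lossless.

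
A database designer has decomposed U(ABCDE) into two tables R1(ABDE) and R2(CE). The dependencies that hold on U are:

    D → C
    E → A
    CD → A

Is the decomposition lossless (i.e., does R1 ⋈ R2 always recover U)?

Common attributes: R1 ∩ R2 = {E}.
Closure of {E}: E → A applies, adding A. So (E)⁺ = {AE}.
The closure contains neither all of R1 = {ABDE} nor all of R2 = {CE}, so the common attributes are not a superkey of either fragment. The join is lossy.

No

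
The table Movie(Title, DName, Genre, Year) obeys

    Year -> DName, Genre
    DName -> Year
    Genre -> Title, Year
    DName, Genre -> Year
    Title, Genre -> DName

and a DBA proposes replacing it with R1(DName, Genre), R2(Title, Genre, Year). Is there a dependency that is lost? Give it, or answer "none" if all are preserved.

none

Year → DName, Genre: restricted closure across fragments reaches DName, Genre.
DName → Year: restricted closure across fragments reaches Year.
Genre → Title, Year lies within R2.
DName, Genre → Year: restricted closure across fragments reaches Year.
Title, Genre → DName: restricted closure across fragments reaches DName.
Every dependency is enforceable on the fragments, so the decomposition is dependency-preserving.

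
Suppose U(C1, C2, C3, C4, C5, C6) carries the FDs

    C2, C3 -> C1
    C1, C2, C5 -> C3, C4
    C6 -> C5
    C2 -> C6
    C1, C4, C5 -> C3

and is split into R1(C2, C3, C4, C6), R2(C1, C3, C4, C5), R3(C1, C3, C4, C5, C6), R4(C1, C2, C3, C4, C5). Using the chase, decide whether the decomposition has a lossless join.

Yes

Chase test. Columns are C1, C2, C3, C4, C5, C6; row i has aⱼ where attribute j ∈ Ri, else bᵢⱼ.
Initial tableau (one row per fragment):
  row 1: b11 a2 a3 a4 b15 a6
  row 2: a1 b22 a3 a4 a5 b26
  row 3: a1 b32 a3 a4 a5 a6
  row 4: a1 a2 a3 a4 a5 b46
Rows 1 and 4 agree on C2, C3; apply C2, C3→C1 and equate their C1 entries.
Rows 1 and 3 agree on C6; apply C6→C5 and equate their C5 entries.
Rows 1 and 4 agree on C2; apply C2→C6 and equate their C6 entries.
Row 1 is now all distinguished symbols — the join is lossless.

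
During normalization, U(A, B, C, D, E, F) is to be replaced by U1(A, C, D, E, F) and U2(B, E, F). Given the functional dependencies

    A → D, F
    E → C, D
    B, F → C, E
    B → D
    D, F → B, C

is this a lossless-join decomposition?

Common attributes: U1 ∩ U2 = {E, F}.
Closure of {E, F}: E → C, D applies, adding C, D; D, F → B, C applies, adding B. So (E, F)⁺ = {B, C, D, E, F}.
This closure contains every attribute of U2, so U1 ∩ U2 → U2. The join is lossless.

Yes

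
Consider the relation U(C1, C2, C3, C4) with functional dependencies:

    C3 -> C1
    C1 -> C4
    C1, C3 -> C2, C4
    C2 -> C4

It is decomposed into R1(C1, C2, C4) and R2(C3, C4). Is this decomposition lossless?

No

Common attributes: R1 ∩ R2 = {C4}.
No dependency enlarges {C4}, so (C4)⁺ = {C4}.
The closure contains neither all of R1 = {C1, C2, C4} nor all of R2 = {C3, C4}, so the common attributes are not a superkey of either fragment. The join is lossy.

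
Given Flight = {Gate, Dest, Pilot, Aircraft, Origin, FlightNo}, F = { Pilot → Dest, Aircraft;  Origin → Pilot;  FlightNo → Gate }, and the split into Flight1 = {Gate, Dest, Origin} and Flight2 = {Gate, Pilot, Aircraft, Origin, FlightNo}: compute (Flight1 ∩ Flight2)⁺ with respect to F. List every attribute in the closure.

Flight1 ∩ Flight2 = {Gate, Origin}.
Origin → Pilot applies, adding Pilot
Pilot → Dest, Aircraft applies, adding Dest, Aircraft
Closure: {Gate, Dest, Pilot, Aircraft, Origin}.

Gate, Dest, Pilot, Aircraft, Origin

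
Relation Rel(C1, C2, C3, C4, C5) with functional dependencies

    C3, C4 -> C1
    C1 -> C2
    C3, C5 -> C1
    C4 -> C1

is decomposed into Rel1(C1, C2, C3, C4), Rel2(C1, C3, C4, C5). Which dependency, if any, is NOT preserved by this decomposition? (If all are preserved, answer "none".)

none

C3, C4 → C1 lies within Rel1.
C1 → C2 lies within Rel1.
C3, C5 → C1 lies within Rel2.
C4 → C1 lies within Rel1.
Every dependency is enforceable on the fragments, so the decomposition is dependency-preserving.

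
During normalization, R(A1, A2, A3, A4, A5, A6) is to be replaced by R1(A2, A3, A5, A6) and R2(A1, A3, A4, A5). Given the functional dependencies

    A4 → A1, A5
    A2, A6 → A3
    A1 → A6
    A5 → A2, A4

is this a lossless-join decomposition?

Yes

Common attributes: R1 ∩ R2 = {A3, A5}.
Closure of {A3, A5}: A5 → A2, A4 applies, adding A2, A4; A4 → A1, A5 applies, adding A1; A1 → A6 applies, adding A6. So (A3, A5)⁺ = {A1, A2, A3, A4, A5, A6}.
This closure contains every attribute of R1, so R1 ∩ R2 → R1. The join is lossless.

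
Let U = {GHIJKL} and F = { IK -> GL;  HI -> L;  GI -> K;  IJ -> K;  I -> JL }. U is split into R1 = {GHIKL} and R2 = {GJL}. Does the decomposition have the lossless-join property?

No

Common attributes: R1 ∩ R2 = {GL}.
No dependency enlarges {GL}, so (GL)⁺ = {GL}.
The closure contains neither all of R1 = {GHIKL} nor all of R2 = {GJL}, so the common attributes are not a superkey of either fragment. The join is lossy.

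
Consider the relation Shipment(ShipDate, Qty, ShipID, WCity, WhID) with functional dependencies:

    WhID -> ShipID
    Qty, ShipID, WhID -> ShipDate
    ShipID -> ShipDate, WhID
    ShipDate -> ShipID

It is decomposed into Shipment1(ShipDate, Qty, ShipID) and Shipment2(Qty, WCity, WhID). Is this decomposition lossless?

No

Common attributes: Shipment1 ∩ Shipment2 = {Qty}.
No dependency enlarges {Qty}, so (Qty)⁺ = {Qty}.
The closure contains neither all of Shipment1 = {ShipDate, Qty, ShipID} nor all of Shipment2 = {Qty, WCity, WhID}, so the common attributes are not a superkey of either fragment. The join is lossy.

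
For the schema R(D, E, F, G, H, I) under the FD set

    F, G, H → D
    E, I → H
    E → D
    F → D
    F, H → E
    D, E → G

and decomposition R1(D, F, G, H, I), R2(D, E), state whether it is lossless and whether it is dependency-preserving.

Lossless test: (D)⁺ = {D}, which is a superkey of neither fragment — lossy.
Dependency preservation: the restricted closure of {E, I} across the fragments never reaches {H}, so E, I → H cannot be enforced without a join — not preserved.

lossy and not dependency-preserving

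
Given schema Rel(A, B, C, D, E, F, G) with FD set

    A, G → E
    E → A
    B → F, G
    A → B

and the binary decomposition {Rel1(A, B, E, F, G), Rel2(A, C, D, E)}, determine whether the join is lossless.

Common attributes: Rel1 ∩ Rel2 = {A, E}.
Closure of {A, E}: A → B applies, adding B; B → F, G applies, adding F, G. So (A, E)⁺ = {A, B, E, F, G}.
This closure contains every attribute of Rel1, so Rel1 ∩ Rel2 → Rel1. The join is lossless.

Yes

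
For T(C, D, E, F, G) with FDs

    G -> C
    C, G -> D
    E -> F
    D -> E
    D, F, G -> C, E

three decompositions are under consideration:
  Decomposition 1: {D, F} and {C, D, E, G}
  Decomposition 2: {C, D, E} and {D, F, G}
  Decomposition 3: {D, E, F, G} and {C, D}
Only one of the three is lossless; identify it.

Decomposition 1

Decomposition 1: common = {D}, closure = {D, E, F} → lossless.
Decomposition 2: common = {D}, closure = {D, E, F} → lossy.
Decomposition 3: common = {D}, closure = {D, E, F} → lossy.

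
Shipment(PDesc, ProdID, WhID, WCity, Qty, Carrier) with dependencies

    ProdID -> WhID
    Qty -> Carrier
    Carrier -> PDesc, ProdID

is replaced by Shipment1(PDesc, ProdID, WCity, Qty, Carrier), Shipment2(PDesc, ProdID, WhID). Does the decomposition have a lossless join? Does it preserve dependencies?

lossless and dependency-preserving

Lossless test: (PDesc, ProdID)⁺ = {PDesc, ProdID, WhID}, which contains all of one fragment — lossless.
Dependency preservation: every FD's attributes lie within a single fragment, so each can be enforced locally — preserved.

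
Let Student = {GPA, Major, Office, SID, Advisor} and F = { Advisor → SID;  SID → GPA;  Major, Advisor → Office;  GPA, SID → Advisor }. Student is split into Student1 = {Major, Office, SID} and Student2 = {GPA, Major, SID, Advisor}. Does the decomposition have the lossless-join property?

Common attributes: Student1 ∩ Student2 = {Major, SID}.
Closure of {Major, SID}: SID → GPA applies, adding GPA; GPA, SID → Advisor applies, adding Advisor; Major, Advisor → Office applies, adding Office. So (Major, SID)⁺ = {GPA, Major, Office, SID, Advisor}.
This closure contains every attribute of Student1, so Student1 ∩ Student2 → Student1. The join is lossless.

Yes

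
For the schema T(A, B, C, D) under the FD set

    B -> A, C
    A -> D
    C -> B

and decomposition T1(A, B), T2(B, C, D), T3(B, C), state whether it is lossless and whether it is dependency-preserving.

Lossless test (chase): Rows 1 and 2 agree on B; apply B→A, C and equate their A, C entries. Rows 1 and 3 agree on B; apply B→A, C and equate their A, C entries. Rows 1 and 2 agree on A; apply A→D and equate their D entries. Rows 1 and 3 agree on A; apply A→D and equate their D entries. Row 1 is now all distinguished symbols — the join is lossless.
Dependency preservation: the restricted closure of {A} across the fragments never reaches {D}, so A → D cannot be enforced without a join — not preserved.

lossless but not dependency-preserving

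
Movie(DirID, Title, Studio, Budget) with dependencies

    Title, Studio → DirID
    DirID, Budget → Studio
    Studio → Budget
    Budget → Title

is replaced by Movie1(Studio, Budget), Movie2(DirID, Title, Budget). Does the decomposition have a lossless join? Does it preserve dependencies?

lossy and not dependency-preserving

Lossless test: (Budget)⁺ = {Title, Budget}, which is a superkey of neither fragment — lossy.
Dependency preservation: the restricted closure of {Title, Studio} across the fragments never reaches {DirID}, so Title, Studio → DirID cannot be enforced without a join — not preserved.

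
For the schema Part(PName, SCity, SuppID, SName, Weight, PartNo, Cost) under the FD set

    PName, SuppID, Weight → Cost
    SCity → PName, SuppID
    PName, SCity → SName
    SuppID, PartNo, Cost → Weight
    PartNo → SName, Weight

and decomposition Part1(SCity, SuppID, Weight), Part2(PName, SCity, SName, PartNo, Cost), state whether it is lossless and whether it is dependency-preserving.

Lossless test: (SCity)⁺ = {PName, SCity, SuppID, SName}, which is a superkey of neither fragment — lossy.
Dependency preservation: the restricted closure of {PName, SuppID, Weight} across the fragments never reaches {Cost}, so PName, SuppID, Weight → Cost cannot be enforced without a join — not preserved.

lossy and not dependency-preserving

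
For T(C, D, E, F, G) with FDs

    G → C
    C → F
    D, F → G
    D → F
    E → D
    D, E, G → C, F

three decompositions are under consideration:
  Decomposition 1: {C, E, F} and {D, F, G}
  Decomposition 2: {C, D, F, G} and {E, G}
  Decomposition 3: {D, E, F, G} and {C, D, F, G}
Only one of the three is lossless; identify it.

Decomposition 1: common = {F}, closure = {F} → lossy.
Decomposition 2: common = {G}, closure = {C, F, G} → lossy.
Decomposition 3: common = {D, F, G}, closure = {C, D, F, G} → lossless.

Decomposition 3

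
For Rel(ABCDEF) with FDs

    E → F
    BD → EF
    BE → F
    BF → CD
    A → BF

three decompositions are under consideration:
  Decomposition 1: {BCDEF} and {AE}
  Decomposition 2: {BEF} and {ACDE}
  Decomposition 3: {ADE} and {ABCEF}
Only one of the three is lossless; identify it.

Decomposition 3

Decomposition 1: common = {E}, closure = {EF} → lossy.
Decomposition 2: common = {E}, closure = {EF} → lossy.
Decomposition 3: common = {AE}, closure = {ABCDEF} → lossless.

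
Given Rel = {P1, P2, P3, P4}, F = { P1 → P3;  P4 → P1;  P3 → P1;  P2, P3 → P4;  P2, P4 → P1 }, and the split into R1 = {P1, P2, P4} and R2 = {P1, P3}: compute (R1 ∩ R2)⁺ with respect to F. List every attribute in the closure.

P1, P3

R1 ∩ R2 = {P1}.
P1 → P3 applies, adding P3
Closure: {P1, P3}.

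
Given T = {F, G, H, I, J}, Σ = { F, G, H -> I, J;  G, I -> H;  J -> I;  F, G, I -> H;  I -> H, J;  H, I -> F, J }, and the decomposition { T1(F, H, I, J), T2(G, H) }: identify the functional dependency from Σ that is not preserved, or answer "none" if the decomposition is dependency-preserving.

Check F, G, H → I, J: no single fragment contains all of {F, G, H, I, J}, and the restricted closure of {F, G, H} across the fragments never reaches {I, J}.
G, I → H is preserved.
J → I is preserved.
F, G, I → H is preserved.
I → H, J is preserved.
H, I → F, J is preserved.

F, G, H -> I, J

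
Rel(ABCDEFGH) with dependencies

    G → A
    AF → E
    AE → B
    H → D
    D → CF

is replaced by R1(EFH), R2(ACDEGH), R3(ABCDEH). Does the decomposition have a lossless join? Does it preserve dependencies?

Lossless test (chase): Rows 2 and 3 agree on AE; apply AE→B and equate their B entries. Rows 1 and 2 agree on H; apply H→D and equate their D entries. Rows 1 and 2 agree on D; apply D→CF and equate their CF entries. Rows 1 and 3 agree on D; apply D→CF and equate their CF entries. Row 2 is now all distinguished symbols — the join is lossless.
Dependency preservation: the restricted closure of {AF} across the fragments never reaches {E}, so AF → E cannot be enforced without a join — not preserved.

lossless but not dependency-preserving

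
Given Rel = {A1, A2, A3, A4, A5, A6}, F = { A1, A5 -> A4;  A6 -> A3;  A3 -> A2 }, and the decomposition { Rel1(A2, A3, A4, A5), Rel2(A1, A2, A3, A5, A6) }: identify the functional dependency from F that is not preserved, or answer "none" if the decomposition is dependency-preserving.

Check A1, A5 → A4: no single fragment contains all of {A1, A4, A5}, and the restricted closure of {A1, A5} across the fragments never reaches {A4}.
A6 → A3 is preserved.
A3 → A2 is preserved.

A1, A5 -> A4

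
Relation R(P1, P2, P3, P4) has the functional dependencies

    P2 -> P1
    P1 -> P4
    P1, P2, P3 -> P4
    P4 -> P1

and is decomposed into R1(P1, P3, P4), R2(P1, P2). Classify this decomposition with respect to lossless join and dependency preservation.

lossy but dependency-preserving

Lossless test: (P1)⁺ = {P1, P4}, which is a superkey of neither fragment — lossy.
Dependency preservation: P1, P2, P3 → P4 is not contained in any single fragment, but the restricted closure of its left-hand side across the fragments still reaches the right-hand side; the remaining FDs each lie inside some fragment. All dependencies are preserved.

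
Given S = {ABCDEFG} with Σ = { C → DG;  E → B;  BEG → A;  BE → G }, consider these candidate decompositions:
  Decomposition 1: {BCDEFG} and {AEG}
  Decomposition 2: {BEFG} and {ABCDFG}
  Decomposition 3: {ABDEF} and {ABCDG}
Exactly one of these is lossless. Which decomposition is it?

Decomposition 1: common = {EG}, closure = {ABEG} → lossless.
Decomposition 2: common = {BFG}, closure = {BFG} → lossy.
Decomposition 3: common = {ABD}, closure = {ABD} → lossy.

Decomposition 1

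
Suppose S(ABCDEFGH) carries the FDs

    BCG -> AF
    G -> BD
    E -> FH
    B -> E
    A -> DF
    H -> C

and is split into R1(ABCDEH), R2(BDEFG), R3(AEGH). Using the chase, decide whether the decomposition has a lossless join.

Yes

Chase test. Columns are ABCDEFGH; row i has aⱼ where attribute j ∈ Ri, else bᵢⱼ.
Initial tableau (one row per fragment):
  row 1: a1 a2 a3 a4 a5 b16 b17 a8
  row 2: b21 a2 b23 a4 a5 a6 a7 b28
  row 3: a1 b32 b33 b34 a5 b36 a7 a8
Rows 2 and 3 agree on G; apply G→BD and equate their BD entries.
Rows 1 and 2 agree on E; apply E→FH and equate their FH entries.
Rows 1 and 3 agree on E; apply E→FH and equate their FH entries.
Rows 1 and 2 agree on H; apply H→C and equate their C entries.
Rows 1 and 3 agree on H; apply H→C and equate their C entries.
Rows 2 and 3 agree on BCG; apply BCG→AF and equate their AF entries.
Row 2 is now all distinguished symbols — the join is lossless.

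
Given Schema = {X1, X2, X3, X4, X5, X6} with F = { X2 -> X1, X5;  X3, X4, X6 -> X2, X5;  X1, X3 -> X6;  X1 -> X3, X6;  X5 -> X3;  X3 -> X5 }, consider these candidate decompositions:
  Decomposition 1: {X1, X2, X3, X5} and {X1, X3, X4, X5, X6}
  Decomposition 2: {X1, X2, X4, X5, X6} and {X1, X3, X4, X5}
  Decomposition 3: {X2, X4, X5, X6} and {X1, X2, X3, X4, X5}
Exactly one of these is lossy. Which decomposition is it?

Decomposition 1: common = {X1, X3, X5}, closure = {X1, X3, X5, X6} → lossy.
Decomposition 2: common = {X1, X4, X5}, closure = {X1, X2, X3, X4, X5, X6} → lossless.
Decomposition 3: common = {X2, X4, X5}, closure = {X1, X2, X3, X4, X5, X6} → lossless.

Decomposition 1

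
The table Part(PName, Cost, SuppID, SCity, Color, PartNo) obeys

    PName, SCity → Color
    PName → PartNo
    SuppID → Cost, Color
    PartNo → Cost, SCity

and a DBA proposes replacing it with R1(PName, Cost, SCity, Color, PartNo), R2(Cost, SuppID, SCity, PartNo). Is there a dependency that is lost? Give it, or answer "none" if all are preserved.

SuppID → Cost, Color

Check SuppID → Cost, Color: no single fragment contains all of {Cost, SuppID, Color}, and the restricted closure of {SuppID} across the fragments never reaches {Cost, Color}.
PName, SCity → Color is preserved.
PName → PartNo is preserved.
PartNo → Cost, SCity is preserved.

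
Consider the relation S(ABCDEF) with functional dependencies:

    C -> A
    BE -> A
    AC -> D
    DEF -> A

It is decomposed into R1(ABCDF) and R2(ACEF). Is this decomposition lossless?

No

Common attributes: R1 ∩ R2 = {ACF}.
Closure of {ACF}: AC → D applies, adding D. So (ACF)⁺ = {ACDF}.
The closure contains neither all of R1 = {ABCDF} nor all of R2 = {ACEF}, so the common attributes are not a superkey of either fragment. The join is lossy.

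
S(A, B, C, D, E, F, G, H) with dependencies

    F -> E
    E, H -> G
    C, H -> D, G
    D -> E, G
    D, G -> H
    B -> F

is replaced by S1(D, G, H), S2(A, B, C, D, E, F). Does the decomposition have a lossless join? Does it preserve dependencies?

lossless but not dependency-preserving

Lossless test: (D)⁺ = {D, E, G, H}, which contains all of one fragment — lossless.
Dependency preservation: the restricted closure of {E, H} across the fragments never reaches {G}, so E, H → G cannot be enforced without a join — not preserved.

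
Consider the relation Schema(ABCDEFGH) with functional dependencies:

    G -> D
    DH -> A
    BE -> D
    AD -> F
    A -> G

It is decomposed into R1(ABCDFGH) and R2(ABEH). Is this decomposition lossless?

No

Common attributes: R1 ∩ R2 = {ABH}.
Closure of {ABH}: A → G applies, adding G; G → D applies, adding D; AD → F applies, adding F. So (ABH)⁺ = {ABDFGH}.
The closure contains neither all of R1 = {ABCDFGH} nor all of R2 = {ABEH}, so the common attributes are not a superkey of either fragment. The join is lossy.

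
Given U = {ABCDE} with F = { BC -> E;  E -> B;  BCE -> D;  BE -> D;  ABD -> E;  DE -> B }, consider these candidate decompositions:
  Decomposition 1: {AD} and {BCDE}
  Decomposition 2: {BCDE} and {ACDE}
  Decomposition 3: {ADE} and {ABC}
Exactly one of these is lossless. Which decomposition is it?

Decomposition 2

Decomposition 1: common = {D}, closure = {D} → lossy.
Decomposition 2: common = {CDE}, closure = {BCDE} → lossless.
Decomposition 3: common = {A}, closure = {A} → lossy.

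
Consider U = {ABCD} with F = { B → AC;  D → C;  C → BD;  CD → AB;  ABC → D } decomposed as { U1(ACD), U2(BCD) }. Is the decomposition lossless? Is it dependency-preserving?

lossless and dependency-preserving

Lossless test: (CD)⁺ = {ABCD}, which contains all of one fragment — lossless.
Dependency preservation: B → AC; CD → AB; ABC → D are not contained in any single fragment, but the restricted closure of each left-hand side across the fragments still reaches the right-hand side; the remaining FDs each lie inside some fragment. All dependencies are preserved.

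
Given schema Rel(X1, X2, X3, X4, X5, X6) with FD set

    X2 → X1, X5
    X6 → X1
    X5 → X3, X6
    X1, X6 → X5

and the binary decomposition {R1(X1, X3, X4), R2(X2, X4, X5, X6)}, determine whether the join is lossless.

Common attributes: R1 ∩ R2 = {X4}.
No dependency enlarges {X4}, so (X4)⁺ = {X4}.
The closure contains neither all of R1 = {X1, X3, X4} nor all of R2 = {X2, X4, X5, X6}, so the common attributes are not a superkey of either fragment. The join is lossy.

No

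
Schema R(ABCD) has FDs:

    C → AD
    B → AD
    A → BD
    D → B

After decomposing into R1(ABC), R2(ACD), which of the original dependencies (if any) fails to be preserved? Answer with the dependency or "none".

none

C → AD lies within R2.
B → AD: restricted closure across fragments reaches AD.
A → BD: restricted closure across fragments reaches BD.
D → B: restricted closure across fragments reaches B.
Every dependency is enforceable on the fragments, so the decomposition is dependency-preserving.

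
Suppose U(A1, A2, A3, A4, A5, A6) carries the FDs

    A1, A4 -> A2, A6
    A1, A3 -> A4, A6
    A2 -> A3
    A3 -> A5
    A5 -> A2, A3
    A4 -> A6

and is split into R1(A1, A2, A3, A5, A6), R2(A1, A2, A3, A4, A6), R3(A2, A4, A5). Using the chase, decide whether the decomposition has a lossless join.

Yes

Chase test. Columns are A1, A2, A3, A4, A5, A6; row i has aⱼ where attribute j ∈ Ri, else bᵢⱼ.
Initial tableau (one row per fragment):
  row 1: a1 a2 a3 b14 a5 a6
  row 2: a1 a2 a3 a4 b25 a6
  row 3: b31 a2 b33 a4 a5 b36
Rows 1 and 2 agree on A1, A3; apply A1, A3→A4, A6 and equate their A4, A6 entries.
Rows 1 and 3 agree on A2; apply A2→A3 and equate their A3 entries.
Rows 1 and 2 agree on A3; apply A3→A5 and equate their A5 entries.
Rows 1 and 3 agree on A4; apply A4→A6 and equate their A6 entries.
Row 1 is now all distinguished symbols — the join is lossless.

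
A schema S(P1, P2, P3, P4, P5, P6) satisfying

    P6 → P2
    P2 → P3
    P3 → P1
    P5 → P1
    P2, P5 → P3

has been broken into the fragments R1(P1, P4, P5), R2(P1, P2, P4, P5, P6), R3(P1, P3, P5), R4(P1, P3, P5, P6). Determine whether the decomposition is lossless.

Chase test. Columns are P1, P2, P3, P4, P5, P6; row i has aⱼ where attribute j ∈ Ri, else bᵢⱼ.
Initial tableau (one row per fragment):
  row 1: a1 b12 b13 a4 a5 b16
  row 2: a1 a2 b23 a4 a5 a6
  row 3: a1 b32 a3 b34 a5 b36
  row 4: a1 b42 a3 b44 a5 a6
Rows 2 and 4 agree on P6; apply P6→P2 and equate their P2 entries.
Rows 2 and 4 agree on P2; apply P2→P3 and equate their P3 entries.
Row 2 is now all distinguished symbols — the join is lossless.

Yes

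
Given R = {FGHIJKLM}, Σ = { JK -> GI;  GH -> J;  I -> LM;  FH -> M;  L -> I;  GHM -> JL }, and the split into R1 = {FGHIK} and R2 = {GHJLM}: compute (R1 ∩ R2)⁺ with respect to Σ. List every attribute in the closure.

R1 ∩ R2 = {GH}.
GH → J applies, adding J
Closure: {GHJ}.

GHJ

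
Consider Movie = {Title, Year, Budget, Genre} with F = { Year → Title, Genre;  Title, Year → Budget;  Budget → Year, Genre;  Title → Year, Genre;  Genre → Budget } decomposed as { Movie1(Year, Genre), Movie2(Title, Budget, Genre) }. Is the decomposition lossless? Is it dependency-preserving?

Lossless test: (Genre)⁺ = {Title, Year, Budget, Genre}, which contains all of one fragment — lossless.
Dependency preservation: Year → Title, Genre; Title, Year → Budget; Budget → Year, Genre; Title → Year, Genre are not contained in any single fragment, but the restricted closure of each left-hand side across the fragments still reaches the right-hand side; the remaining FDs each lie inside some fragment. All dependencies are preserved.

lossless and dependency-preserving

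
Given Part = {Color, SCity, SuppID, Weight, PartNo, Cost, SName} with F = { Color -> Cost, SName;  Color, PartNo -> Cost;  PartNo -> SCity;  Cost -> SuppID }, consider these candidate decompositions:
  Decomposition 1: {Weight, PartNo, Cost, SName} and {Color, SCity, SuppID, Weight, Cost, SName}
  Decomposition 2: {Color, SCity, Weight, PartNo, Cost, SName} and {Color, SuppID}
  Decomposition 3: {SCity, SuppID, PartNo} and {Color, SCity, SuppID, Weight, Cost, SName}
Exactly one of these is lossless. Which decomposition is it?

Decomposition 2

Decomposition 1: common = {Weight, Cost, SName}, closure = {SuppID, Weight, Cost, SName} → lossy.
Decomposition 2: common = {Color}, closure = {Color, SuppID, Cost, SName} → lossless.
Decomposition 3: common = {SCity, SuppID}, closure = {SCity, SuppID} → lossy.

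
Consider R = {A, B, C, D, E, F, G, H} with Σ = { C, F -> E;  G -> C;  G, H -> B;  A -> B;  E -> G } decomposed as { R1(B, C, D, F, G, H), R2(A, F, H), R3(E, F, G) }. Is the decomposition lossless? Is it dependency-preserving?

lossy and not dependency-preserving

Lossless test (chase): Rows 1 and 3 agree on G; apply G→C and equate their C entries. Rows 1 and 3 agree on C, F; apply C, F→E and equate their E entries. No row becomes fully distinguished — the join is lossy.
Dependency preservation: the restricted closure of {A} across the fragments never reaches {B}, so A → B cannot be enforced without a join — not preserved.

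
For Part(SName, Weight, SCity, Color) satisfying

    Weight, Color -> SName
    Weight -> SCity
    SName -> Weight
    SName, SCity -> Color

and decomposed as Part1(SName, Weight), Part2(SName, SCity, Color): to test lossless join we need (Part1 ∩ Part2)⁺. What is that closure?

SName, Weight, SCity, Color

Part1 ∩ Part2 = {SName}.
SName → Weight applies, adding Weight
Weight → SCity applies, adding SCity
SName, SCity → Color applies, adding Color
Closure: {SName, Weight, SCity, Color}.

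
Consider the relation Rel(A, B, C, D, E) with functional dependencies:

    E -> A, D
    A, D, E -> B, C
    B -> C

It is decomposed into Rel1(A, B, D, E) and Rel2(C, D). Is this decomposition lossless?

No

Common attributes: Rel1 ∩ Rel2 = {D}.
No dependency enlarges {D}, so (D)⁺ = {D}.
The closure contains neither all of Rel1 = {A, B, D, E} nor all of Rel2 = {C, D}, so the common attributes are not a superkey of either fragment. The join is lossy.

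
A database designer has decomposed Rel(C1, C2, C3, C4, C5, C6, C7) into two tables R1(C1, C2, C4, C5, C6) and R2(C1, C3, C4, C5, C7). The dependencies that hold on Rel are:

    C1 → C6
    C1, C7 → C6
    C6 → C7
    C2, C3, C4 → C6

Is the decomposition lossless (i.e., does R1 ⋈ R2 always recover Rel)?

No

Common attributes: R1 ∩ R2 = {C1, C4, C5}.
Closure of {C1, C4, C5}: C1 → C6 applies, adding C6; C6 → C7 applies, adding C7. So (C1, C4, C5)⁺ = {C1, C4, C5, C6, C7}.
The closure contains neither all of R1 = {C1, C2, C4, C5, C6} nor all of R2 = {C1, C3, C4, C5, C7}, so the common attributes are not a superkey of either fragment. The join is lossy.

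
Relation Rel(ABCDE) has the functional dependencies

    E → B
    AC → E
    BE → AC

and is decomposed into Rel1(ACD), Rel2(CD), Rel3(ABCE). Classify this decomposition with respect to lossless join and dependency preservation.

lossless and dependency-preserving

Lossless test (chase): Rows 1 and 3 agree on AC; apply AC→E and equate their E entries. Rows 1 and 3 agree on E; apply E→B and equate their B entries. Row 1 is now all distinguished symbols — the join is lossless.
Dependency preservation: every FD's attributes lie within a single fragment, so each can be enforced locally — preserved.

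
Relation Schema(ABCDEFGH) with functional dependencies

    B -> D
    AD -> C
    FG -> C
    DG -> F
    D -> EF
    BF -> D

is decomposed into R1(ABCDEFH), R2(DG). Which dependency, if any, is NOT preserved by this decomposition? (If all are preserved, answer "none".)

Check FG → C: no single fragment contains all of {CFG}, and the restricted closure of {FG} across the fragments never reaches {C}.
B → D is preserved.
AD → C is preserved.
DG → F is preserved.
D → EF is preserved.
BF → D is preserved.

FG -> C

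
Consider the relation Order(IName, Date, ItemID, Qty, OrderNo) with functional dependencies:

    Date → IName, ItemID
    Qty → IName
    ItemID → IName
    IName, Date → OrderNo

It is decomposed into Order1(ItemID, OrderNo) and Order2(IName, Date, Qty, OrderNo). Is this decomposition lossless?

Common attributes: Order1 ∩ Order2 = {OrderNo}.
No dependency enlarges {OrderNo}, so (OrderNo)⁺ = {OrderNo}.
The closure contains neither all of Order1 = {ItemID, OrderNo} nor all of Order2 = {IName, Date, Qty, OrderNo}, so the common attributes are not a superkey of either fragment. The join is lossy.

No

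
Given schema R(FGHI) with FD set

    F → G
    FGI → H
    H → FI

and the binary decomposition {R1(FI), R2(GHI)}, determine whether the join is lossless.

No

Common attributes: R1 ∩ R2 = {I}.
No dependency enlarges {I}, so (I)⁺ = {I}.
The closure contains neither all of R1 = {FI} nor all of R2 = {GHI}, so the common attributes are not a superkey of either fragment. The join is lossy.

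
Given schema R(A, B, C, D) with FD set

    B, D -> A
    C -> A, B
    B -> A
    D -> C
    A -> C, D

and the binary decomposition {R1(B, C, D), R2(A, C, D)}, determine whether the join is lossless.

Common attributes: R1 ∩ R2 = {C, D}.
Closure of {C, D}: C → A, B applies, adding A, B. So (C, D)⁺ = {A, B, C, D}.
This closure contains every attribute of R1, so R1 ∩ R2 → R1. The join is lossless.

Yes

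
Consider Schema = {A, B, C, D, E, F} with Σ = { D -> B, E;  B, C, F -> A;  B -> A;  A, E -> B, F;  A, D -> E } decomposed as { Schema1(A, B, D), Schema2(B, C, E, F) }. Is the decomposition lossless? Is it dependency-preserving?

Lossless test: (B)⁺ = {A, B}, which is a superkey of neither fragment — lossy.
Dependency preservation: the restricted closure of {D} across the fragments never reaches {B, E}, so D → B, E cannot be enforced without a join — not preserved.

lossy and not dependency-preserving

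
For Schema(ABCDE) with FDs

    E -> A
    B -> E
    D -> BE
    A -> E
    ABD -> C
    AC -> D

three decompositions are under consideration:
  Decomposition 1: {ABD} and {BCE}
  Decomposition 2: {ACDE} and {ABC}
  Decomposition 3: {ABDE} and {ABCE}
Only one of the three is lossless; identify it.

Decomposition 2

Decomposition 1: common = {B}, closure = {ABE} → lossy.
Decomposition 2: common = {AC}, closure = {ABCDE} → lossless.
Decomposition 3: common = {ABE}, closure = {ABE} → lossy.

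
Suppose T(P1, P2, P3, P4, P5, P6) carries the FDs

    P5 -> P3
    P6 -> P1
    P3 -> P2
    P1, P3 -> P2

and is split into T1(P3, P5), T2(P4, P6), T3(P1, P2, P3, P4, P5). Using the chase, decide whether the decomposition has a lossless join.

Chase test. Columns are P1, P2, P3, P4, P5, P6; row i has aⱼ where attribute j ∈ Ti, else bᵢⱼ.
Initial tableau (one row per fragment):
  row 1: b11 b12 a3 b14 a5 b16
  row 2: b21 b22 b23 a4 b25 a6
  row 3: a1 a2 a3 a4 a5 b36
Rows 1 and 3 agree on P3; apply P3→P2 and equate their P2 entries.
No row becomes fully distinguished — the join is lossy.

No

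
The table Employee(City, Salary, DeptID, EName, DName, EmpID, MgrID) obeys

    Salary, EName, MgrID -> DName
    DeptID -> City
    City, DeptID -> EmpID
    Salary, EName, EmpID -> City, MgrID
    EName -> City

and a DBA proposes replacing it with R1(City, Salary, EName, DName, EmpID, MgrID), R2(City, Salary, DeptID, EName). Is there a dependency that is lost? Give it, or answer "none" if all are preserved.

Check City, DeptID → EmpID: no single fragment contains all of {City, DeptID, EmpID}, and the restricted closure of {City, DeptID} across the fragments never reaches {EmpID}.
Salary, EName, MgrID → DName is preserved.
DeptID → City is preserved.
Salary, EName, EmpID → City, MgrID is preserved.
EName → City is preserved.

City, DeptID -> EmpID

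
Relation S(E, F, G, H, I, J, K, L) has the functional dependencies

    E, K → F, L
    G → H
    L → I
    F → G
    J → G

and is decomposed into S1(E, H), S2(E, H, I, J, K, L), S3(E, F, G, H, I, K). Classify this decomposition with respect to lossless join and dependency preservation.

lossless but not dependency-preserving

Lossless test (chase): Rows 2 and 3 agree on E, K; apply E, K→F, L and equate their F, L entries. Rows 2 and 3 agree on F; apply F→G and equate their G entries. Row 2 is now all distinguished symbols — the join is lossless.
Dependency preservation: the restricted closure of {J} across the fragments never reaches {G}, so J → G cannot be enforced without a join — not preserved.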